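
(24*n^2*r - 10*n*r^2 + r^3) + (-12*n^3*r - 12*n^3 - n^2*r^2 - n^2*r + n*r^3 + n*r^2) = -12*n^3*r - 12*n^3 - n^2*r^2 + 23*n^2*r + n*r^3 - 9*n*r^2 + r^3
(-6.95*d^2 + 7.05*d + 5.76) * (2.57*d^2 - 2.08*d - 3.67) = -17.8615*d^4 + 32.5745*d^3 + 25.6457*d^2 - 37.8543*d - 21.1392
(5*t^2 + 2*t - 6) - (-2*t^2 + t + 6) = 7*t^2 + t - 12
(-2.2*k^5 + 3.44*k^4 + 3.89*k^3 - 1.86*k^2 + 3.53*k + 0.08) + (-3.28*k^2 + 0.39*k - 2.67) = -2.2*k^5 + 3.44*k^4 + 3.89*k^3 - 5.14*k^2 + 3.92*k - 2.59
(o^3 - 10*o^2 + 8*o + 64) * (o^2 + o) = o^5 - 9*o^4 - 2*o^3 + 72*o^2 + 64*o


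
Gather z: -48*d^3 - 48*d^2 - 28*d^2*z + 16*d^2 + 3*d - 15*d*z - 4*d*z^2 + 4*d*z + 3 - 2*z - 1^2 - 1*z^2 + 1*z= -48*d^3 - 32*d^2 + 3*d + z^2*(-4*d - 1) + z*(-28*d^2 - 11*d - 1) + 2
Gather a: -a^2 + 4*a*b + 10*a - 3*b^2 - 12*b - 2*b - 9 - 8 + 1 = -a^2 + a*(4*b + 10) - 3*b^2 - 14*b - 16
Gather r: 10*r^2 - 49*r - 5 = 10*r^2 - 49*r - 5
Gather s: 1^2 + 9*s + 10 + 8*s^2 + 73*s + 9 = 8*s^2 + 82*s + 20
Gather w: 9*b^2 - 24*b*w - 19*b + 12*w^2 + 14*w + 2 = 9*b^2 - 19*b + 12*w^2 + w*(14 - 24*b) + 2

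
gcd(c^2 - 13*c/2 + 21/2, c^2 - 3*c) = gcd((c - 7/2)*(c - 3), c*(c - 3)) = c - 3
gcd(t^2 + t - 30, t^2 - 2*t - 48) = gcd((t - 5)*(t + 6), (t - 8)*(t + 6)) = t + 6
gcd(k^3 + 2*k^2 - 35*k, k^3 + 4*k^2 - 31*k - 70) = k^2 + 2*k - 35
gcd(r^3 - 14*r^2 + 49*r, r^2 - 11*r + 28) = r - 7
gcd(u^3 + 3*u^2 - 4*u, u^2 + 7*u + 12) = u + 4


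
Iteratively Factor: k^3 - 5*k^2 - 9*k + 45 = (k + 3)*(k^2 - 8*k + 15) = (k - 5)*(k + 3)*(k - 3)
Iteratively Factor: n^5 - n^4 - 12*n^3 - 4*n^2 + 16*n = (n - 1)*(n^4 - 12*n^2 - 16*n) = (n - 1)*(n + 2)*(n^3 - 2*n^2 - 8*n) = n*(n - 1)*(n + 2)*(n^2 - 2*n - 8) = n*(n - 4)*(n - 1)*(n + 2)*(n + 2)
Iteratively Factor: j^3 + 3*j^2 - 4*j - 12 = (j + 2)*(j^2 + j - 6) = (j + 2)*(j + 3)*(j - 2)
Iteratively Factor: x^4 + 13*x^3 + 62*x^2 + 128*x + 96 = (x + 4)*(x^3 + 9*x^2 + 26*x + 24) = (x + 2)*(x + 4)*(x^2 + 7*x + 12) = (x + 2)*(x + 4)^2*(x + 3)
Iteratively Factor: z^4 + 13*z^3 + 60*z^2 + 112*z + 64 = (z + 1)*(z^3 + 12*z^2 + 48*z + 64) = (z + 1)*(z + 4)*(z^2 + 8*z + 16) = (z + 1)*(z + 4)^2*(z + 4)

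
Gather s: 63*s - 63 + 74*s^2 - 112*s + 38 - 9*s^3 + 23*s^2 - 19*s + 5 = -9*s^3 + 97*s^2 - 68*s - 20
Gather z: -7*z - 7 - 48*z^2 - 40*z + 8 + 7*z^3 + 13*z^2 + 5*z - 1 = 7*z^3 - 35*z^2 - 42*z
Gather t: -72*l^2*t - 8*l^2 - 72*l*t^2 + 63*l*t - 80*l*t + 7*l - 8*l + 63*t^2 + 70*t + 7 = -8*l^2 - l + t^2*(63 - 72*l) + t*(-72*l^2 - 17*l + 70) + 7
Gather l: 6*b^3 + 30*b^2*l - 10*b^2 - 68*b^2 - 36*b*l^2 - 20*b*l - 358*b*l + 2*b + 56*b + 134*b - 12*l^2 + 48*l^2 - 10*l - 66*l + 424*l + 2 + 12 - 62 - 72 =6*b^3 - 78*b^2 + 192*b + l^2*(36 - 36*b) + l*(30*b^2 - 378*b + 348) - 120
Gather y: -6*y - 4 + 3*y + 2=-3*y - 2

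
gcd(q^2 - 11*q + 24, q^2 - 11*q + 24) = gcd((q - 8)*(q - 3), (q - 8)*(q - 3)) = q^2 - 11*q + 24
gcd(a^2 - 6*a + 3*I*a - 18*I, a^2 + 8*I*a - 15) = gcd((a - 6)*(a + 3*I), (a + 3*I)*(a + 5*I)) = a + 3*I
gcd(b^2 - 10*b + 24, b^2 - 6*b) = b - 6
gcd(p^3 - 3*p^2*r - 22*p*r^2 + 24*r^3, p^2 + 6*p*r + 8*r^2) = p + 4*r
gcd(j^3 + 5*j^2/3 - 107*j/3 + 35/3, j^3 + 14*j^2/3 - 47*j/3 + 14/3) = j^2 + 20*j/3 - 7/3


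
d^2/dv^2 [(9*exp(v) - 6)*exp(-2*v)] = 3*(3*exp(v) - 8)*exp(-2*v)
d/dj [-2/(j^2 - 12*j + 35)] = 4*(j - 6)/(j^2 - 12*j + 35)^2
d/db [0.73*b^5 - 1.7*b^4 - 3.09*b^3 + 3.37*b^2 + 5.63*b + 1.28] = 3.65*b^4 - 6.8*b^3 - 9.27*b^2 + 6.74*b + 5.63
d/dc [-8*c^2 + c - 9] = 1 - 16*c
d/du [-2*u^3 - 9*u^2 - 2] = 6*u*(-u - 3)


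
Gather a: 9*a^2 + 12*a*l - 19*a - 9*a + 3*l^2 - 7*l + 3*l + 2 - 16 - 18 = 9*a^2 + a*(12*l - 28) + 3*l^2 - 4*l - 32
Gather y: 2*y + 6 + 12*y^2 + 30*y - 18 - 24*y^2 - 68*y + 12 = -12*y^2 - 36*y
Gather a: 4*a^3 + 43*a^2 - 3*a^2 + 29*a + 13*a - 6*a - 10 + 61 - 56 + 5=4*a^3 + 40*a^2 + 36*a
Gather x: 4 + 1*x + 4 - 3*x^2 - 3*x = -3*x^2 - 2*x + 8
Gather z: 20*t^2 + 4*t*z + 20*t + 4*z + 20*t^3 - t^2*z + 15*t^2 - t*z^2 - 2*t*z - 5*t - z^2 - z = 20*t^3 + 35*t^2 + 15*t + z^2*(-t - 1) + z*(-t^2 + 2*t + 3)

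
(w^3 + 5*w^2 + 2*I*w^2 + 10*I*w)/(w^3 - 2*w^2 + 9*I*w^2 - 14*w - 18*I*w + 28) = w*(w + 5)/(w^2 + w*(-2 + 7*I) - 14*I)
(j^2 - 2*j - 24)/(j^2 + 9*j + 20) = (j - 6)/(j + 5)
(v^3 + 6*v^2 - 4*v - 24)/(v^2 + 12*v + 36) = (v^2 - 4)/(v + 6)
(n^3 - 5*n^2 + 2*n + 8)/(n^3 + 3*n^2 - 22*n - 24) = (n - 2)/(n + 6)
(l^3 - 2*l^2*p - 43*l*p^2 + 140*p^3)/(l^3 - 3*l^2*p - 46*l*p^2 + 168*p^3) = (-l + 5*p)/(-l + 6*p)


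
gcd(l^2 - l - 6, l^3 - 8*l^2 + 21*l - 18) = l - 3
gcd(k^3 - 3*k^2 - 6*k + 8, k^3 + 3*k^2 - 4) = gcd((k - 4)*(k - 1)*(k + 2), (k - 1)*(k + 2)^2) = k^2 + k - 2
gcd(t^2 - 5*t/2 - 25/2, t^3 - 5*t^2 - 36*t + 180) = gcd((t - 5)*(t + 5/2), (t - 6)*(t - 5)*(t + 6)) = t - 5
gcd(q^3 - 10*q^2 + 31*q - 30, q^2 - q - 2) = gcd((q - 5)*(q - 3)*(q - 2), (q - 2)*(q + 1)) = q - 2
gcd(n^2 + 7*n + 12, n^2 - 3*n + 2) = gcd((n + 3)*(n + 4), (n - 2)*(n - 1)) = 1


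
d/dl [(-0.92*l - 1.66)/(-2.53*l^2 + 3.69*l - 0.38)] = (-2.3276*l^2 - 8.3996*l + 6.475)/(6.4009*l^4 - 18.6714*l^3 + 15.5389*l^2 - 2.8044*l + 0.1444)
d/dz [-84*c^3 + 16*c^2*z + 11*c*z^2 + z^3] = 16*c^2 + 22*c*z + 3*z^2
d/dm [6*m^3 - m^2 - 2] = 2*m*(9*m - 1)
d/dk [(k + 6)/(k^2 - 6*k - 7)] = (k^2 - 6*k - 2*(k - 3)*(k + 6) - 7)/(-k^2 + 6*k + 7)^2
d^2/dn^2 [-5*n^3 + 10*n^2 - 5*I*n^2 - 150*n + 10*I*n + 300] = -30*n + 20 - 10*I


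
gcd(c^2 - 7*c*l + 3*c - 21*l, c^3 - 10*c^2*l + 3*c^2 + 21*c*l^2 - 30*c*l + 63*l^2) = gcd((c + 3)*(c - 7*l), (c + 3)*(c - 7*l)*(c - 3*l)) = c^2 - 7*c*l + 3*c - 21*l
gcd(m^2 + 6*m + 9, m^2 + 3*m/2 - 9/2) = m + 3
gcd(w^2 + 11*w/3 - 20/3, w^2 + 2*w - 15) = w + 5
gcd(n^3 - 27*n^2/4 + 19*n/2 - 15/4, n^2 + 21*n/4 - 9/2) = n - 3/4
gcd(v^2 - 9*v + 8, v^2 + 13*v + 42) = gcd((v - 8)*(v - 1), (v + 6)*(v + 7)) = 1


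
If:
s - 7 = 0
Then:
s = 7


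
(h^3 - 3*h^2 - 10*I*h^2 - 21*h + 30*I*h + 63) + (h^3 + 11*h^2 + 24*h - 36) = 2*h^3 + 8*h^2 - 10*I*h^2 + 3*h + 30*I*h + 27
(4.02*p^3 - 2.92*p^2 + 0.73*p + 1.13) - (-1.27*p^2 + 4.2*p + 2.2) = 4.02*p^3 - 1.65*p^2 - 3.47*p - 1.07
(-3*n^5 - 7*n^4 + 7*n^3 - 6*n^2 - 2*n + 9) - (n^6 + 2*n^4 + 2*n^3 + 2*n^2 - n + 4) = -n^6 - 3*n^5 - 9*n^4 + 5*n^3 - 8*n^2 - n + 5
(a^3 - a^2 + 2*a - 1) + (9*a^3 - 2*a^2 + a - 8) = 10*a^3 - 3*a^2 + 3*a - 9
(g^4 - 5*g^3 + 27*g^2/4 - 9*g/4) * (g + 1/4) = g^5 - 19*g^4/4 + 11*g^3/2 - 9*g^2/16 - 9*g/16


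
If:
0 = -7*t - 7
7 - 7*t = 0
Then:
No Solution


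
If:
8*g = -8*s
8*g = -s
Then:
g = 0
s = 0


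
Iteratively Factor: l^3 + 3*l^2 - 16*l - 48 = (l - 4)*(l^2 + 7*l + 12) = (l - 4)*(l + 4)*(l + 3)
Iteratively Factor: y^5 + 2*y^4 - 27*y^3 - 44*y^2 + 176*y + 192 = (y + 1)*(y^4 + y^3 - 28*y^2 - 16*y + 192) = (y - 4)*(y + 1)*(y^3 + 5*y^2 - 8*y - 48) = (y - 4)*(y + 1)*(y + 4)*(y^2 + y - 12) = (y - 4)*(y - 3)*(y + 1)*(y + 4)*(y + 4)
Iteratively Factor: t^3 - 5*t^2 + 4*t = (t - 1)*(t^2 - 4*t) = (t - 4)*(t - 1)*(t)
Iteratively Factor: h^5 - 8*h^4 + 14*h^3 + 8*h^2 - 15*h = (h)*(h^4 - 8*h^3 + 14*h^2 + 8*h - 15) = h*(h - 3)*(h^3 - 5*h^2 - h + 5) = h*(h - 5)*(h - 3)*(h^2 - 1) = h*(h - 5)*(h - 3)*(h - 1)*(h + 1)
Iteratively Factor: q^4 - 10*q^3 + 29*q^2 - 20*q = (q - 5)*(q^3 - 5*q^2 + 4*q) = (q - 5)*(q - 4)*(q^2 - q) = q*(q - 5)*(q - 4)*(q - 1)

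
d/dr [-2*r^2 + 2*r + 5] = 2 - 4*r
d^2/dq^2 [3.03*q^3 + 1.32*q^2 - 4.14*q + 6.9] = 18.18*q + 2.64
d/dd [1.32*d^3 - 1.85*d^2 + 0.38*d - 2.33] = 3.96*d^2 - 3.7*d + 0.38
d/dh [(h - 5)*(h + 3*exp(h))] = h + (h - 5)*(3*exp(h) + 1) + 3*exp(h)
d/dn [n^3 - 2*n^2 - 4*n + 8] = 3*n^2 - 4*n - 4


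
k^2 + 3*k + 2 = (k + 1)*(k + 2)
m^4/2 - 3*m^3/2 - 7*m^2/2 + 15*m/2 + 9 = (m/2 + 1)*(m - 3)^2*(m + 1)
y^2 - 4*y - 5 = (y - 5)*(y + 1)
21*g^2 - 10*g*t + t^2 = (-7*g + t)*(-3*g + t)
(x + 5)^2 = x^2 + 10*x + 25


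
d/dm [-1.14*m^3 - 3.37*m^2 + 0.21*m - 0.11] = -3.42*m^2 - 6.74*m + 0.21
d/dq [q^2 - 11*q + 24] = 2*q - 11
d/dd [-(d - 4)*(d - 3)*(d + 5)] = -3*d^2 + 4*d + 23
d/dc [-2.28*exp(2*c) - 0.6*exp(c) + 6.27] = (-4.56*exp(c) - 0.6)*exp(c)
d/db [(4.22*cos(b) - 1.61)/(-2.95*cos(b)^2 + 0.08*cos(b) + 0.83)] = (-12.449*cos(b)^2 + 9.499*cos(b) - 3.6314)*sin(b)/(8.7025*cos(b)^4 - 0.472*cos(b)^3 - 4.8906*cos(b)^2 + 0.1328*cos(b) + 0.6889)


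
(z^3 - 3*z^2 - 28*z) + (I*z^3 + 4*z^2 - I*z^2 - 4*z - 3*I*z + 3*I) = z^3 + I*z^3 + z^2 - I*z^2 - 32*z - 3*I*z + 3*I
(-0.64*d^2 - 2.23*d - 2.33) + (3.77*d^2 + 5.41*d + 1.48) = 3.13*d^2 + 3.18*d - 0.85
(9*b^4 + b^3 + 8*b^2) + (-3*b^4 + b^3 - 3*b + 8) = 6*b^4 + 2*b^3 + 8*b^2 - 3*b + 8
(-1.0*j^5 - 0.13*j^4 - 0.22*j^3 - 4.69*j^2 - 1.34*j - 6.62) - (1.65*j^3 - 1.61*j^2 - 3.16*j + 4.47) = -1.0*j^5 - 0.13*j^4 - 1.87*j^3 - 3.08*j^2 + 1.82*j - 11.09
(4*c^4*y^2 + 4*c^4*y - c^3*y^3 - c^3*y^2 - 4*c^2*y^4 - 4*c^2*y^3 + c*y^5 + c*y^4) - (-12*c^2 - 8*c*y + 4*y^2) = 4*c^4*y^2 + 4*c^4*y - c^3*y^3 - c^3*y^2 - 4*c^2*y^4 - 4*c^2*y^3 + 12*c^2 + c*y^5 + c*y^4 + 8*c*y - 4*y^2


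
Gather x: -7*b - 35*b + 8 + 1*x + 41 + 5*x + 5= -42*b + 6*x + 54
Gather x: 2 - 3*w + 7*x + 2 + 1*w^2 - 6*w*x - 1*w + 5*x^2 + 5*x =w^2 - 4*w + 5*x^2 + x*(12 - 6*w) + 4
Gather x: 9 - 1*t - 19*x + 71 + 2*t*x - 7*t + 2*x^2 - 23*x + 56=-8*t + 2*x^2 + x*(2*t - 42) + 136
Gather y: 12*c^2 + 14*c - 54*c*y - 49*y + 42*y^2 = 12*c^2 + 14*c + 42*y^2 + y*(-54*c - 49)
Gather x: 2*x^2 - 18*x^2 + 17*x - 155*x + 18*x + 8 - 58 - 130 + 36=-16*x^2 - 120*x - 144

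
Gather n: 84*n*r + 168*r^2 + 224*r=84*n*r + 168*r^2 + 224*r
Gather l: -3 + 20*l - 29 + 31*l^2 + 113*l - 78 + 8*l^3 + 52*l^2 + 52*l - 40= 8*l^3 + 83*l^2 + 185*l - 150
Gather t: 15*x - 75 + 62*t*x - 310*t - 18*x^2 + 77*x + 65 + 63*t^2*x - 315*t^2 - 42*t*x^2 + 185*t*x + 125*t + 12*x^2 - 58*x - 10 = t^2*(63*x - 315) + t*(-42*x^2 + 247*x - 185) - 6*x^2 + 34*x - 20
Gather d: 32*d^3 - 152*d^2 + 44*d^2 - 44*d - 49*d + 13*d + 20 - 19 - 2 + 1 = 32*d^3 - 108*d^2 - 80*d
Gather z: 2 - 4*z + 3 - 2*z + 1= 6 - 6*z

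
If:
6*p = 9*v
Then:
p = 3*v/2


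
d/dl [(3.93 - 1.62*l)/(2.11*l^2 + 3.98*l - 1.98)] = (3.4182*l^2 - 16.5846*l - 12.4338)/(4.4521*l^4 + 16.7956*l^3 + 7.4848*l^2 - 15.7608*l + 3.9204)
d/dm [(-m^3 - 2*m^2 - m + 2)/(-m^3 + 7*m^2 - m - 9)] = (-9*m^4 + 42*m^2 + 8*m + 11)/(m^6 - 14*m^5 + 51*m^4 + 4*m^3 - 125*m^2 + 18*m + 81)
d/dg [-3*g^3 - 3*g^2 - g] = -9*g^2 - 6*g - 1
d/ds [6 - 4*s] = -4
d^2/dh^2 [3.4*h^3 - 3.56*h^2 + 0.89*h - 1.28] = 20.4*h - 7.12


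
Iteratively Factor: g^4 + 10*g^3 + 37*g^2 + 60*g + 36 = (g + 3)*(g^3 + 7*g^2 + 16*g + 12) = (g + 2)*(g + 3)*(g^2 + 5*g + 6) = (g + 2)*(g + 3)^2*(g + 2)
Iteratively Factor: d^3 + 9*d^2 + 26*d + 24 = (d + 2)*(d^2 + 7*d + 12) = (d + 2)*(d + 4)*(d + 3)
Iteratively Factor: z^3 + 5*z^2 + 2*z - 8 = (z - 1)*(z^2 + 6*z + 8) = (z - 1)*(z + 2)*(z + 4)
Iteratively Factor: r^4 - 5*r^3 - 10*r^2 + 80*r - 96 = (r - 3)*(r^3 - 2*r^2 - 16*r + 32) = (r - 3)*(r + 4)*(r^2 - 6*r + 8) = (r - 3)*(r - 2)*(r + 4)*(r - 4)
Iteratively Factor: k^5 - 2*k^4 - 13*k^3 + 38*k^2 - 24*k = (k - 3)*(k^4 + k^3 - 10*k^2 + 8*k) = (k - 3)*(k + 4)*(k^3 - 3*k^2 + 2*k) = (k - 3)*(k - 2)*(k + 4)*(k^2 - k) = k*(k - 3)*(k - 2)*(k + 4)*(k - 1)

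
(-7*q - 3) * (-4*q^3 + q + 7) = 28*q^4 + 12*q^3 - 7*q^2 - 52*q - 21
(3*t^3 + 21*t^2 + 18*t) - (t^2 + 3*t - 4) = 3*t^3 + 20*t^2 + 15*t + 4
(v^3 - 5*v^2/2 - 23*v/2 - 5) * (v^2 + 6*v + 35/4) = v^5 + 7*v^4/2 - 71*v^3/4 - 767*v^2/8 - 1045*v/8 - 175/4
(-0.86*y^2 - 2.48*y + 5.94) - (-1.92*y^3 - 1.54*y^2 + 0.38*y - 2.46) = 1.92*y^3 + 0.68*y^2 - 2.86*y + 8.4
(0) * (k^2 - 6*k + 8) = 0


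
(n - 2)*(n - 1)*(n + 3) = n^3 - 7*n + 6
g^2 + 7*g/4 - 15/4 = (g - 5/4)*(g + 3)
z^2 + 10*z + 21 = (z + 3)*(z + 7)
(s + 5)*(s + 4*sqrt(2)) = s^2 + 5*s + 4*sqrt(2)*s + 20*sqrt(2)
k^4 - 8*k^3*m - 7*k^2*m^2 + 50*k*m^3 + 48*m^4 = (k - 8*m)*(k - 3*m)*(k + m)*(k + 2*m)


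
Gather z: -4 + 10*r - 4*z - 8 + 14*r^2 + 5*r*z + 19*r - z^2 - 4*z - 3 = 14*r^2 + 29*r - z^2 + z*(5*r - 8) - 15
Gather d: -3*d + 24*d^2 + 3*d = 24*d^2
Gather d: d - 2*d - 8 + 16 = 8 - d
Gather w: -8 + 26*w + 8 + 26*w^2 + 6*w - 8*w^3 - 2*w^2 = -8*w^3 + 24*w^2 + 32*w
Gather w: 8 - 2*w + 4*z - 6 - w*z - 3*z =w*(-z - 2) + z + 2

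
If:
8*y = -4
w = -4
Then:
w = -4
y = -1/2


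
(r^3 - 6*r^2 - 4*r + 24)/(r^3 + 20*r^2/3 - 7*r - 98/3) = 3*(r^2 - 8*r + 12)/(3*r^2 + 14*r - 49)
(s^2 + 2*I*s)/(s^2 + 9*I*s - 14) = s/(s + 7*I)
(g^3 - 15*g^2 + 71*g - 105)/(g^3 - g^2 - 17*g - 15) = (g^2 - 10*g + 21)/(g^2 + 4*g + 3)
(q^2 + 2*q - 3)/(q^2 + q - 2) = (q + 3)/(q + 2)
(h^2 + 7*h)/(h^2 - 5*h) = (h + 7)/(h - 5)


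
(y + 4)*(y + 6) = y^2 + 10*y + 24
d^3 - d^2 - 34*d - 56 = (d - 7)*(d + 2)*(d + 4)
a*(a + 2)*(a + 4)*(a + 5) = a^4 + 11*a^3 + 38*a^2 + 40*a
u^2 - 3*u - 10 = (u - 5)*(u + 2)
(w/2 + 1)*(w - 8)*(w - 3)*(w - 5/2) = w^4/2 - 23*w^3/4 + 49*w^2/4 + 43*w/2 - 60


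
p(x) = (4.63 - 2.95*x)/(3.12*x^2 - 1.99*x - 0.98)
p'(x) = (1.99 - 6.24*x)*(4.63 - 2.95*x)/(3.12*x^2 - 1.99*x - 0.98)^2 - 2.95/(3.12*x^2 - 1.99*x - 0.98)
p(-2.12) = 0.63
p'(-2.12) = 0.39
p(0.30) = -2.89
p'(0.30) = 2.54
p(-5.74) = 0.19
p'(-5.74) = 0.04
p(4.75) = -0.16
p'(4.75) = 0.02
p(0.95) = -33.41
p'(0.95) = -2351.31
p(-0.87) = 2.31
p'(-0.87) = 4.56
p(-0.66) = 3.89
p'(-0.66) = 12.28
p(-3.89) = 0.30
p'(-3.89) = 0.09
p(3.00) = -0.20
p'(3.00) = 0.02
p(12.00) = -0.07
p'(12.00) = 0.01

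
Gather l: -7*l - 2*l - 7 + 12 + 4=9 - 9*l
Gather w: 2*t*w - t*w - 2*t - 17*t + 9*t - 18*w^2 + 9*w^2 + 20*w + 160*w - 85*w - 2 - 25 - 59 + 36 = -10*t - 9*w^2 + w*(t + 95) - 50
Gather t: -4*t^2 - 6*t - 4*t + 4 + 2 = -4*t^2 - 10*t + 6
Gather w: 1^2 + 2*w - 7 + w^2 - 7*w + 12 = w^2 - 5*w + 6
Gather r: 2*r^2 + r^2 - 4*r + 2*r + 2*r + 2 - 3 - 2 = 3*r^2 - 3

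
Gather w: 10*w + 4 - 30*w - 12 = -20*w - 8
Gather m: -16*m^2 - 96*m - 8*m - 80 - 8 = -16*m^2 - 104*m - 88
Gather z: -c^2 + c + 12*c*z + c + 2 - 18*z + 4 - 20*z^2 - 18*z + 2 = -c^2 + 2*c - 20*z^2 + z*(12*c - 36) + 8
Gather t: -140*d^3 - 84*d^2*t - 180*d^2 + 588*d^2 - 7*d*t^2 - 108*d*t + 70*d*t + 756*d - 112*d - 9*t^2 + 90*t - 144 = -140*d^3 + 408*d^2 + 644*d + t^2*(-7*d - 9) + t*(-84*d^2 - 38*d + 90) - 144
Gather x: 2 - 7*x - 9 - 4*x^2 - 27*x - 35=-4*x^2 - 34*x - 42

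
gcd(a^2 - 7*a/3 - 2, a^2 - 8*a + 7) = 1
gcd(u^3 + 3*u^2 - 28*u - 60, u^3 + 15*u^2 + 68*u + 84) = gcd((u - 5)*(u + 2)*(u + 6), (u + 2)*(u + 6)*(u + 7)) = u^2 + 8*u + 12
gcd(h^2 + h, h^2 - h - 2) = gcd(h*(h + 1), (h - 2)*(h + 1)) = h + 1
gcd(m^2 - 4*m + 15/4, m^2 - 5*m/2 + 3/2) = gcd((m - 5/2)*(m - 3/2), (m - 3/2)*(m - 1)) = m - 3/2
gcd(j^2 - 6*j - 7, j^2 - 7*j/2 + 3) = 1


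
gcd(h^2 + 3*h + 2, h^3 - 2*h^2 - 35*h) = 1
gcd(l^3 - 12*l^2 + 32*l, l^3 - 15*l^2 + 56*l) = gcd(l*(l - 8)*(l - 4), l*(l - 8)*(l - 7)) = l^2 - 8*l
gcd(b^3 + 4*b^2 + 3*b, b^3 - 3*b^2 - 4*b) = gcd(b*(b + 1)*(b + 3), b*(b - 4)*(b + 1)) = b^2 + b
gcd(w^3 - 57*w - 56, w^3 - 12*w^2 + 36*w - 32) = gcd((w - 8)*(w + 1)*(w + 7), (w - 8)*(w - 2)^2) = w - 8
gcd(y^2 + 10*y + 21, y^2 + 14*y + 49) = y + 7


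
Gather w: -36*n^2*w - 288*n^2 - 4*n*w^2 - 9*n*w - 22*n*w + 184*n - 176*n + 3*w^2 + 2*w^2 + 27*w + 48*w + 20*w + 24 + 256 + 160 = -288*n^2 + 8*n + w^2*(5 - 4*n) + w*(-36*n^2 - 31*n + 95) + 440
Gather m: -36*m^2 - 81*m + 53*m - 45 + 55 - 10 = -36*m^2 - 28*m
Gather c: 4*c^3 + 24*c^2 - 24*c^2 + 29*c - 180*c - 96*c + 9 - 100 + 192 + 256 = 4*c^3 - 247*c + 357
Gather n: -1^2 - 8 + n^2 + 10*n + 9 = n^2 + 10*n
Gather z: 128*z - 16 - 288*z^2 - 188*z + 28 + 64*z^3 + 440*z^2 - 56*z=64*z^3 + 152*z^2 - 116*z + 12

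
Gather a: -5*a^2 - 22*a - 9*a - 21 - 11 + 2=-5*a^2 - 31*a - 30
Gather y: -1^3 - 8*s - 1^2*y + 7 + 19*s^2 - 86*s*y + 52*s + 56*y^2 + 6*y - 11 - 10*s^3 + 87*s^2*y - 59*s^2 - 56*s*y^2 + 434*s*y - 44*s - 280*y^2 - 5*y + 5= -10*s^3 - 40*s^2 + y^2*(-56*s - 224) + y*(87*s^2 + 348*s)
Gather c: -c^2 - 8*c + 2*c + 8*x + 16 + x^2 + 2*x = -c^2 - 6*c + x^2 + 10*x + 16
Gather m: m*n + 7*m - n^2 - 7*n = m*(n + 7) - n^2 - 7*n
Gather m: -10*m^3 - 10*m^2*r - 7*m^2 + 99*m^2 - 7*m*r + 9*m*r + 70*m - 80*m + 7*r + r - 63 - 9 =-10*m^3 + m^2*(92 - 10*r) + m*(2*r - 10) + 8*r - 72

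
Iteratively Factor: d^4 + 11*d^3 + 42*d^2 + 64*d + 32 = (d + 1)*(d^3 + 10*d^2 + 32*d + 32) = (d + 1)*(d + 4)*(d^2 + 6*d + 8) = (d + 1)*(d + 4)^2*(d + 2)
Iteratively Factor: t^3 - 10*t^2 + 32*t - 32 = (t - 4)*(t^2 - 6*t + 8) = (t - 4)^2*(t - 2)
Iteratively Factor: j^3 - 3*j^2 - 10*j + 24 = (j - 4)*(j^2 + j - 6) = (j - 4)*(j + 3)*(j - 2)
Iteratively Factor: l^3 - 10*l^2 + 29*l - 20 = (l - 1)*(l^2 - 9*l + 20) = (l - 4)*(l - 1)*(l - 5)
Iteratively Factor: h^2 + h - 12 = (h + 4)*(h - 3)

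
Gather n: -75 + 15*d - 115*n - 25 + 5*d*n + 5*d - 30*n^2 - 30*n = 20*d - 30*n^2 + n*(5*d - 145) - 100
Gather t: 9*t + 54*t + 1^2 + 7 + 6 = 63*t + 14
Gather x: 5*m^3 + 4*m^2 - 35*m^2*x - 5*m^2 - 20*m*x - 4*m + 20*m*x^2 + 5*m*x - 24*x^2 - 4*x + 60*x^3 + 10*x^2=5*m^3 - m^2 - 4*m + 60*x^3 + x^2*(20*m - 14) + x*(-35*m^2 - 15*m - 4)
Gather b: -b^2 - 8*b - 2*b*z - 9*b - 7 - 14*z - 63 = -b^2 + b*(-2*z - 17) - 14*z - 70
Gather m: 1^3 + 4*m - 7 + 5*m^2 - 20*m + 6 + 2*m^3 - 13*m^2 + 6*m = 2*m^3 - 8*m^2 - 10*m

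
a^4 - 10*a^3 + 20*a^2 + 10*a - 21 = (a - 7)*(a - 3)*(a - 1)*(a + 1)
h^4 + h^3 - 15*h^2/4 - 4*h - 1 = (h - 2)*(h + 1/2)^2*(h + 2)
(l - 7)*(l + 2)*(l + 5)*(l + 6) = l^4 + 6*l^3 - 39*l^2 - 304*l - 420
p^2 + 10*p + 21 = (p + 3)*(p + 7)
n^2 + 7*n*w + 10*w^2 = (n + 2*w)*(n + 5*w)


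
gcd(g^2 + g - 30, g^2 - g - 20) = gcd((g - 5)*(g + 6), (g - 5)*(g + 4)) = g - 5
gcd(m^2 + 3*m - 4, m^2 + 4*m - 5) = m - 1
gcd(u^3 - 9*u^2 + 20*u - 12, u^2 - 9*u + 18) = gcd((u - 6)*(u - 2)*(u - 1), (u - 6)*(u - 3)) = u - 6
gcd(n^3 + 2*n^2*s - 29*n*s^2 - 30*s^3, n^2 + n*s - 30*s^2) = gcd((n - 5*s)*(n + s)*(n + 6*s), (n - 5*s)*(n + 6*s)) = -n^2 - n*s + 30*s^2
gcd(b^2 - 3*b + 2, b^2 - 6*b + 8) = b - 2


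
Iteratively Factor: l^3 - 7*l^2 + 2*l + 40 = (l + 2)*(l^2 - 9*l + 20) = (l - 5)*(l + 2)*(l - 4)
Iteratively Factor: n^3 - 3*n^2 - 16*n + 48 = (n - 3)*(n^2 - 16) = (n - 3)*(n + 4)*(n - 4)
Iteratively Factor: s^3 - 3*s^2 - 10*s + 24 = (s + 3)*(s^2 - 6*s + 8) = (s - 4)*(s + 3)*(s - 2)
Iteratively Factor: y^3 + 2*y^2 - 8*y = (y - 2)*(y^2 + 4*y) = (y - 2)*(y + 4)*(y)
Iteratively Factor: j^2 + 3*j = (j)*(j + 3)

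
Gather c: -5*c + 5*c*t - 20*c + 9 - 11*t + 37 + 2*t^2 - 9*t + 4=c*(5*t - 25) + 2*t^2 - 20*t + 50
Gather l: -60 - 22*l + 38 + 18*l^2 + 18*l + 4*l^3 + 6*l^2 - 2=4*l^3 + 24*l^2 - 4*l - 24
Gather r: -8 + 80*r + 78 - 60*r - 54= 20*r + 16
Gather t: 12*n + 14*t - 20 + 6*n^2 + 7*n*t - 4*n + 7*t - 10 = 6*n^2 + 8*n + t*(7*n + 21) - 30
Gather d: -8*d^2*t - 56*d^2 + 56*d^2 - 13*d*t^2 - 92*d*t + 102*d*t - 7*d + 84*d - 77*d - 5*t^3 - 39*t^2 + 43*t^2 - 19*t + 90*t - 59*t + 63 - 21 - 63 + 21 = -8*d^2*t + d*(-13*t^2 + 10*t) - 5*t^3 + 4*t^2 + 12*t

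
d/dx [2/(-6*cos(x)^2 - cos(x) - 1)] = -2*(12*cos(x) + 1)*sin(x)/(6*cos(x)^2 + cos(x) + 1)^2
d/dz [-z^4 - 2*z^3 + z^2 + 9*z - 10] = -4*z^3 - 6*z^2 + 2*z + 9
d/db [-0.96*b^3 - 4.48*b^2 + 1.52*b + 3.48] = -2.88*b^2 - 8.96*b + 1.52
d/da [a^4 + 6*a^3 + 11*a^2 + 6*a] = 4*a^3 + 18*a^2 + 22*a + 6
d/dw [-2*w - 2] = -2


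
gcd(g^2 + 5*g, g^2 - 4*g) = g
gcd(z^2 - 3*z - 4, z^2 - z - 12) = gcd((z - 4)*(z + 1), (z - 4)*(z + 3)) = z - 4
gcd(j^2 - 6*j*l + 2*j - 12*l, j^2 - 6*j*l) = j - 6*l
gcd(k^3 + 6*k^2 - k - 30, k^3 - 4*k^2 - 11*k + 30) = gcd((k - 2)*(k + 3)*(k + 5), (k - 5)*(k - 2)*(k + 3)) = k^2 + k - 6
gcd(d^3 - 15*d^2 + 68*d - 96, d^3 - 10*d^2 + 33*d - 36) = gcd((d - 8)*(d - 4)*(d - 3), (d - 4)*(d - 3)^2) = d^2 - 7*d + 12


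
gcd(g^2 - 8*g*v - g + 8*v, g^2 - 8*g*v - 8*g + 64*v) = -g + 8*v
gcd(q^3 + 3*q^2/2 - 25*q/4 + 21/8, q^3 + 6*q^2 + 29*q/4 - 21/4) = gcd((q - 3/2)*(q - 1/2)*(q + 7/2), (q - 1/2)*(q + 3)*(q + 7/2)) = q^2 + 3*q - 7/4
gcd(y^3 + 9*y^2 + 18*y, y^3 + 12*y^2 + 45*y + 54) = y^2 + 9*y + 18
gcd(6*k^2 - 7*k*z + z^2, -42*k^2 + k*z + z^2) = -6*k + z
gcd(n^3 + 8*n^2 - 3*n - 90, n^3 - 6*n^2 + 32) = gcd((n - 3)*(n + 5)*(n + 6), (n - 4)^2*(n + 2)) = 1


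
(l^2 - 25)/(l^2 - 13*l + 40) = (l + 5)/(l - 8)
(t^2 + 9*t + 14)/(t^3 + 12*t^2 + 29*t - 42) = (t + 2)/(t^2 + 5*t - 6)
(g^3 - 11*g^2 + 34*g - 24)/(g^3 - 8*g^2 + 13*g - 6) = (g - 4)/(g - 1)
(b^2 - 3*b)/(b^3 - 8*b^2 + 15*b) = 1/(b - 5)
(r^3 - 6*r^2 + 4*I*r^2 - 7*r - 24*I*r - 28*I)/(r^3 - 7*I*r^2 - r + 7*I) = (r^2 + r*(-7 + 4*I) - 28*I)/(r^2 - r*(1 + 7*I) + 7*I)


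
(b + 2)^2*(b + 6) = b^3 + 10*b^2 + 28*b + 24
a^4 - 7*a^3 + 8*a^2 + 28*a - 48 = (a - 4)*(a - 3)*(a - 2)*(a + 2)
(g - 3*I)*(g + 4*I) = g^2 + I*g + 12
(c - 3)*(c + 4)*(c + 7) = c^3 + 8*c^2 - 5*c - 84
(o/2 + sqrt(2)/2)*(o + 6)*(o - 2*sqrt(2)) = o^3/2 - sqrt(2)*o^2/2 + 3*o^2 - 3*sqrt(2)*o - 2*o - 12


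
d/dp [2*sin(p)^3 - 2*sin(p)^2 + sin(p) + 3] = (6*sin(p)^2 - 4*sin(p) + 1)*cos(p)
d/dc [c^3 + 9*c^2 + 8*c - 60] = 3*c^2 + 18*c + 8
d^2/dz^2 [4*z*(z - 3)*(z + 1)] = 24*z - 16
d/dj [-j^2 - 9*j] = -2*j - 9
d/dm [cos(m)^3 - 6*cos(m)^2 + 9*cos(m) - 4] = 3*(sin(m)^2 + 4*cos(m) - 4)*sin(m)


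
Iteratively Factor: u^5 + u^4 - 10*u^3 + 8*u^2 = (u)*(u^4 + u^3 - 10*u^2 + 8*u) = u^2*(u^3 + u^2 - 10*u + 8) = u^2*(u - 2)*(u^2 + 3*u - 4) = u^2*(u - 2)*(u - 1)*(u + 4)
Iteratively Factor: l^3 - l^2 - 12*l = (l - 4)*(l^2 + 3*l) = l*(l - 4)*(l + 3)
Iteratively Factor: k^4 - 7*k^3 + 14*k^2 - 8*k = (k - 2)*(k^3 - 5*k^2 + 4*k) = k*(k - 2)*(k^2 - 5*k + 4) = k*(k - 4)*(k - 2)*(k - 1)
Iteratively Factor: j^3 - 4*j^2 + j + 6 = (j + 1)*(j^2 - 5*j + 6) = (j - 3)*(j + 1)*(j - 2)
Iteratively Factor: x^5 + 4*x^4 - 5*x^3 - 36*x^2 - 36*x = (x - 3)*(x^4 + 7*x^3 + 16*x^2 + 12*x) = (x - 3)*(x + 2)*(x^3 + 5*x^2 + 6*x) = x*(x - 3)*(x + 2)*(x^2 + 5*x + 6) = x*(x - 3)*(x + 2)^2*(x + 3)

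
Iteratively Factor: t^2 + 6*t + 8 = (t + 2)*(t + 4)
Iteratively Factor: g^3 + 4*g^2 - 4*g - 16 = (g + 4)*(g^2 - 4) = (g + 2)*(g + 4)*(g - 2)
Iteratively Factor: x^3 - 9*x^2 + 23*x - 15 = (x - 5)*(x^2 - 4*x + 3) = (x - 5)*(x - 1)*(x - 3)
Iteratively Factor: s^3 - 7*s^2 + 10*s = (s - 5)*(s^2 - 2*s) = s*(s - 5)*(s - 2)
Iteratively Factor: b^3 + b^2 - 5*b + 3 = (b + 3)*(b^2 - 2*b + 1) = (b - 1)*(b + 3)*(b - 1)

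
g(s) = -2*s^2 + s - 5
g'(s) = 1 - 4*s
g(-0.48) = -5.94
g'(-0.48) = 2.92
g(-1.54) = -11.28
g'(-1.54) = 7.16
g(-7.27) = -117.98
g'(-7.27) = 30.08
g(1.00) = -6.00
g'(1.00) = -3.00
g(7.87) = -121.00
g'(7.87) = -30.48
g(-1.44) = -10.59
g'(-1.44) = 6.76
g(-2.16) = -16.49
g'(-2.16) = 9.64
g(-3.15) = -28.00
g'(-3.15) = 13.60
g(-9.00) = -176.00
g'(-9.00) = 37.00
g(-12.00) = -305.00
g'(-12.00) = 49.00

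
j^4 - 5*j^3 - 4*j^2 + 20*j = j*(j - 5)*(j - 2)*(j + 2)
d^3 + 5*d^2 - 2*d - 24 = (d - 2)*(d + 3)*(d + 4)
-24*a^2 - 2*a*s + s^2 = (-6*a + s)*(4*a + s)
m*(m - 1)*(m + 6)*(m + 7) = m^4 + 12*m^3 + 29*m^2 - 42*m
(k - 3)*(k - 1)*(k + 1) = k^3 - 3*k^2 - k + 3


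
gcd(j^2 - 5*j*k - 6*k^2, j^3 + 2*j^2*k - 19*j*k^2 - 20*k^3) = j + k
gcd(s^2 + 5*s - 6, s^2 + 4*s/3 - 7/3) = s - 1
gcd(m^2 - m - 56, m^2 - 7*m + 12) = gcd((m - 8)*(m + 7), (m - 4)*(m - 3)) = 1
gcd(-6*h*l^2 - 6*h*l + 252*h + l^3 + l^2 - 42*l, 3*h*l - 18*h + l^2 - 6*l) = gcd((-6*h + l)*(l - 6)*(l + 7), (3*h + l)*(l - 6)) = l - 6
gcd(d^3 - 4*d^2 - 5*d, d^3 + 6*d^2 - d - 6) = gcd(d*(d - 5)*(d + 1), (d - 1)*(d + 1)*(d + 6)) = d + 1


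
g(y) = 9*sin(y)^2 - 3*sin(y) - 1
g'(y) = 18*sin(y)*cos(y) - 3*cos(y) = 3*(6*sin(y) - 1)*cos(y)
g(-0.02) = -0.94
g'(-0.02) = -3.36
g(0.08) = -1.18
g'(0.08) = -1.56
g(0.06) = -1.15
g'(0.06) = -1.92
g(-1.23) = 9.82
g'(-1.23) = -6.67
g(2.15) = 2.79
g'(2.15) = -6.60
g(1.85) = 4.43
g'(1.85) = -3.94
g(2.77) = -0.90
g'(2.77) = -3.29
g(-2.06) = 8.66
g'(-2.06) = 8.88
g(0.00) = -1.00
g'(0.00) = -3.00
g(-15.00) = 4.76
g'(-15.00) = 11.17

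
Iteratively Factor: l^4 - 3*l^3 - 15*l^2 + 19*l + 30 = (l - 5)*(l^3 + 2*l^2 - 5*l - 6) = (l - 5)*(l - 2)*(l^2 + 4*l + 3) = (l - 5)*(l - 2)*(l + 3)*(l + 1)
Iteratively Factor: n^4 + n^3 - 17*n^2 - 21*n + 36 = (n - 1)*(n^3 + 2*n^2 - 15*n - 36) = (n - 1)*(n + 3)*(n^2 - n - 12) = (n - 1)*(n + 3)^2*(n - 4)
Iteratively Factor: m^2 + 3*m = (m + 3)*(m)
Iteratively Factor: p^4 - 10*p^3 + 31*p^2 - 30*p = (p)*(p^3 - 10*p^2 + 31*p - 30) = p*(p - 3)*(p^2 - 7*p + 10) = p*(p - 3)*(p - 2)*(p - 5)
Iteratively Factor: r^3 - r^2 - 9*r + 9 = (r - 3)*(r^2 + 2*r - 3) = (r - 3)*(r - 1)*(r + 3)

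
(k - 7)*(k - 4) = k^2 - 11*k + 28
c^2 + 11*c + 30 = (c + 5)*(c + 6)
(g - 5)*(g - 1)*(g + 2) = g^3 - 4*g^2 - 7*g + 10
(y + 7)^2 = y^2 + 14*y + 49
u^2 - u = u*(u - 1)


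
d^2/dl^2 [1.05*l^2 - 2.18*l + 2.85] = 2.10000000000000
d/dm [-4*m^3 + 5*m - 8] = 5 - 12*m^2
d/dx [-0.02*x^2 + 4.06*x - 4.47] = 4.06 - 0.04*x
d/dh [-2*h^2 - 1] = -4*h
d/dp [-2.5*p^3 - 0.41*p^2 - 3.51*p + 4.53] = -7.5*p^2 - 0.82*p - 3.51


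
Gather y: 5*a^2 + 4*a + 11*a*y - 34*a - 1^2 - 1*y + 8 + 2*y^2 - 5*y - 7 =5*a^2 - 30*a + 2*y^2 + y*(11*a - 6)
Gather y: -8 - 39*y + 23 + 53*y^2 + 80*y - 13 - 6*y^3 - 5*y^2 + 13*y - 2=-6*y^3 + 48*y^2 + 54*y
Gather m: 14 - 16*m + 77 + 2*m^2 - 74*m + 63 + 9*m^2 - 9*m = 11*m^2 - 99*m + 154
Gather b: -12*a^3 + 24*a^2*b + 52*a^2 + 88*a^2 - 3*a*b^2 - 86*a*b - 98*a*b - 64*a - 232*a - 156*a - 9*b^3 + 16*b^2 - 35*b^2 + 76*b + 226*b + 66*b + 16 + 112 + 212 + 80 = -12*a^3 + 140*a^2 - 452*a - 9*b^3 + b^2*(-3*a - 19) + b*(24*a^2 - 184*a + 368) + 420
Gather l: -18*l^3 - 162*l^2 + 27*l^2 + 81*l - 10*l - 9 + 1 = -18*l^3 - 135*l^2 + 71*l - 8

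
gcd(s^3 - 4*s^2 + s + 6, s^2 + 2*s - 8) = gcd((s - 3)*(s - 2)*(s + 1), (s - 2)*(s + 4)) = s - 2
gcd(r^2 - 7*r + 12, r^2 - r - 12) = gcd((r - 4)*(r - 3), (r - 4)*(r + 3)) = r - 4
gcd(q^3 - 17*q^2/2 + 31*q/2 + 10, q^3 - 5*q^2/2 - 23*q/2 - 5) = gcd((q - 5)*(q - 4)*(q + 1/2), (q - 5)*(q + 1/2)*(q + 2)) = q^2 - 9*q/2 - 5/2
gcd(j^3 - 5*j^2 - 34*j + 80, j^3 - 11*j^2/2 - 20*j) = j - 8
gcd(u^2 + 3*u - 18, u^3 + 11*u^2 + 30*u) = u + 6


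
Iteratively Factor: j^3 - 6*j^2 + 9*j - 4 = (j - 1)*(j^2 - 5*j + 4) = (j - 1)^2*(j - 4)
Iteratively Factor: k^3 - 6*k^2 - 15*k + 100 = (k - 5)*(k^2 - k - 20) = (k - 5)*(k + 4)*(k - 5)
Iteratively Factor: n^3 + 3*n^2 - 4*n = (n)*(n^2 + 3*n - 4) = n*(n - 1)*(n + 4)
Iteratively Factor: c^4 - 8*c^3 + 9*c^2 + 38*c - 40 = (c - 1)*(c^3 - 7*c^2 + 2*c + 40) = (c - 5)*(c - 1)*(c^2 - 2*c - 8) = (c - 5)*(c - 1)*(c + 2)*(c - 4)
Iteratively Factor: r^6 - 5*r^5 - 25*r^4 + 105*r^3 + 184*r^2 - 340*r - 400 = (r + 2)*(r^5 - 7*r^4 - 11*r^3 + 127*r^2 - 70*r - 200) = (r - 5)*(r + 2)*(r^4 - 2*r^3 - 21*r^2 + 22*r + 40) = (r - 5)*(r + 2)*(r + 4)*(r^3 - 6*r^2 + 3*r + 10) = (r - 5)^2*(r + 2)*(r + 4)*(r^2 - r - 2) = (r - 5)^2*(r + 1)*(r + 2)*(r + 4)*(r - 2)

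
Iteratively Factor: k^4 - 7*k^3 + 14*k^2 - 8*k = (k - 2)*(k^3 - 5*k^2 + 4*k) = (k - 2)*(k - 1)*(k^2 - 4*k) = (k - 4)*(k - 2)*(k - 1)*(k)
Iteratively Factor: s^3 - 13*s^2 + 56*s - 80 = (s - 5)*(s^2 - 8*s + 16) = (s - 5)*(s - 4)*(s - 4)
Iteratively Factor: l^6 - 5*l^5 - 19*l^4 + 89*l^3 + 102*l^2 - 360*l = (l)*(l^5 - 5*l^4 - 19*l^3 + 89*l^2 + 102*l - 360) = l*(l + 3)*(l^4 - 8*l^3 + 5*l^2 + 74*l - 120) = l*(l + 3)^2*(l^3 - 11*l^2 + 38*l - 40) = l*(l - 4)*(l + 3)^2*(l^2 - 7*l + 10) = l*(l - 4)*(l - 2)*(l + 3)^2*(l - 5)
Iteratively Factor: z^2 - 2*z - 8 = (z + 2)*(z - 4)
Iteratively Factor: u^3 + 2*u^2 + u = (u + 1)*(u^2 + u) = u*(u + 1)*(u + 1)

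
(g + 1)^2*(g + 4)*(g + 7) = g^4 + 13*g^3 + 51*g^2 + 67*g + 28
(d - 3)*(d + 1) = d^2 - 2*d - 3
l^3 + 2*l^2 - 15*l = l*(l - 3)*(l + 5)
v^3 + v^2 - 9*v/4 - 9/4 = (v - 3/2)*(v + 1)*(v + 3/2)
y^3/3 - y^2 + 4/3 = (y/3 + 1/3)*(y - 2)^2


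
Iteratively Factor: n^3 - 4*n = (n + 2)*(n^2 - 2*n) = (n - 2)*(n + 2)*(n)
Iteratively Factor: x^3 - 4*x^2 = (x)*(x^2 - 4*x) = x*(x - 4)*(x)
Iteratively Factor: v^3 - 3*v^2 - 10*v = (v - 5)*(v^2 + 2*v) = (v - 5)*(v + 2)*(v)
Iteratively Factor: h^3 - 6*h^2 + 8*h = (h)*(h^2 - 6*h + 8) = h*(h - 2)*(h - 4)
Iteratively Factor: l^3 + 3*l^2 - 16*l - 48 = (l - 4)*(l^2 + 7*l + 12) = (l - 4)*(l + 3)*(l + 4)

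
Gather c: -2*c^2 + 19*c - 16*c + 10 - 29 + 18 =-2*c^2 + 3*c - 1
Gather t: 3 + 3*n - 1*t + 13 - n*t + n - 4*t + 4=4*n + t*(-n - 5) + 20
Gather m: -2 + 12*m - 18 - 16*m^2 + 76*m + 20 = -16*m^2 + 88*m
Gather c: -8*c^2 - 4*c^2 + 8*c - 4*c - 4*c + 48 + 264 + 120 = 432 - 12*c^2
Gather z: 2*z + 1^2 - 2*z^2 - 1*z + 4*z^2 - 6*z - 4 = 2*z^2 - 5*z - 3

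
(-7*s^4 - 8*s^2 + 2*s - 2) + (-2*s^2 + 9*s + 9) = -7*s^4 - 10*s^2 + 11*s + 7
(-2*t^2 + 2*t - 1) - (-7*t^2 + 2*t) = 5*t^2 - 1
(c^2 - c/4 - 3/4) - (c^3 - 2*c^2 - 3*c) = -c^3 + 3*c^2 + 11*c/4 - 3/4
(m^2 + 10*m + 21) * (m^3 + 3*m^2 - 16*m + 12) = m^5 + 13*m^4 + 35*m^3 - 85*m^2 - 216*m + 252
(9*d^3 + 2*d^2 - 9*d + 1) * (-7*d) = -63*d^4 - 14*d^3 + 63*d^2 - 7*d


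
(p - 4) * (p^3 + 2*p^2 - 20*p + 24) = p^4 - 2*p^3 - 28*p^2 + 104*p - 96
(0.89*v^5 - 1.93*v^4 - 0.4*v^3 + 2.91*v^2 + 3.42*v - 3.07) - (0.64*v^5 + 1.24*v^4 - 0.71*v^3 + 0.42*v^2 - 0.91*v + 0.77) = 0.25*v^5 - 3.17*v^4 + 0.31*v^3 + 2.49*v^2 + 4.33*v - 3.84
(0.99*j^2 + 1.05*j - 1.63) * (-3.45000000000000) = -3.4155*j^2 - 3.6225*j + 5.6235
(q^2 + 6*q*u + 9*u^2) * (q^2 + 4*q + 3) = q^4 + 6*q^3*u + 4*q^3 + 9*q^2*u^2 + 24*q^2*u + 3*q^2 + 36*q*u^2 + 18*q*u + 27*u^2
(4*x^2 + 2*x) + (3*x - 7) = 4*x^2 + 5*x - 7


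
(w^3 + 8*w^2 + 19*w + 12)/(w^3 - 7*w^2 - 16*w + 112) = (w^2 + 4*w + 3)/(w^2 - 11*w + 28)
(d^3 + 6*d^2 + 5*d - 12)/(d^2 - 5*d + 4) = (d^2 + 7*d + 12)/(d - 4)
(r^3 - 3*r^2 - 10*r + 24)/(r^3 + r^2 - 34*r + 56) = (r + 3)/(r + 7)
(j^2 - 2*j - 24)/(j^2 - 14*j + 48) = (j + 4)/(j - 8)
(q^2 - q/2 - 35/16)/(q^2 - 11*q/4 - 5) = (q - 7/4)/(q - 4)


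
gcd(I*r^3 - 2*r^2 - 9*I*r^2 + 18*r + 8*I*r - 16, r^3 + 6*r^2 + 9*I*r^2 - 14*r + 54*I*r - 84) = r + 2*I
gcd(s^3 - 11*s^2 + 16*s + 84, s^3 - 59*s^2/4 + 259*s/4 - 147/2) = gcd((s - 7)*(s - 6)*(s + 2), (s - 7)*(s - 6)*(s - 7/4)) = s^2 - 13*s + 42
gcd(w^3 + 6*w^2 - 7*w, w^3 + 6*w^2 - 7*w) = w^3 + 6*w^2 - 7*w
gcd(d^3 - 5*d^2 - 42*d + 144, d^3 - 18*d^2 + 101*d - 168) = d^2 - 11*d + 24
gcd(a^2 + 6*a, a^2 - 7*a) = a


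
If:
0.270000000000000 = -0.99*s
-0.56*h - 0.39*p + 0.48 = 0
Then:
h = 0.857142857142857 - 0.696428571428571*p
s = -0.27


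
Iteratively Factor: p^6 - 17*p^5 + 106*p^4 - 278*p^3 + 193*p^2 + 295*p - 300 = (p + 1)*(p^5 - 18*p^4 + 124*p^3 - 402*p^2 + 595*p - 300) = (p - 5)*(p + 1)*(p^4 - 13*p^3 + 59*p^2 - 107*p + 60) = (p - 5)*(p - 1)*(p + 1)*(p^3 - 12*p^2 + 47*p - 60) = (p - 5)^2*(p - 1)*(p + 1)*(p^2 - 7*p + 12) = (p - 5)^2*(p - 4)*(p - 1)*(p + 1)*(p - 3)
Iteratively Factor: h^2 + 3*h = (h)*(h + 3)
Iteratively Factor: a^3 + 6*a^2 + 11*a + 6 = (a + 1)*(a^2 + 5*a + 6) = (a + 1)*(a + 3)*(a + 2)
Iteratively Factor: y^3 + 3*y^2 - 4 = (y - 1)*(y^2 + 4*y + 4) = (y - 1)*(y + 2)*(y + 2)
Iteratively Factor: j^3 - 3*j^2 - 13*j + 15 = (j - 1)*(j^2 - 2*j - 15) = (j - 1)*(j + 3)*(j - 5)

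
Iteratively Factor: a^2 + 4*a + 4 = (a + 2)*(a + 2)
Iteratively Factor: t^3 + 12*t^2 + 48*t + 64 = (t + 4)*(t^2 + 8*t + 16) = (t + 4)^2*(t + 4)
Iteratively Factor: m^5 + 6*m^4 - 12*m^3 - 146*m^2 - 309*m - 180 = (m + 1)*(m^4 + 5*m^3 - 17*m^2 - 129*m - 180) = (m + 1)*(m + 4)*(m^3 + m^2 - 21*m - 45) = (m - 5)*(m + 1)*(m + 4)*(m^2 + 6*m + 9) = (m - 5)*(m + 1)*(m + 3)*(m + 4)*(m + 3)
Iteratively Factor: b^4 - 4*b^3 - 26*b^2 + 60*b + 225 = (b + 3)*(b^3 - 7*b^2 - 5*b + 75) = (b - 5)*(b + 3)*(b^2 - 2*b - 15) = (b - 5)*(b + 3)^2*(b - 5)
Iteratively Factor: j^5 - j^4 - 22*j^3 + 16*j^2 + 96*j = (j + 4)*(j^4 - 5*j^3 - 2*j^2 + 24*j) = (j - 4)*(j + 4)*(j^3 - j^2 - 6*j) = (j - 4)*(j + 2)*(j + 4)*(j^2 - 3*j) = j*(j - 4)*(j + 2)*(j + 4)*(j - 3)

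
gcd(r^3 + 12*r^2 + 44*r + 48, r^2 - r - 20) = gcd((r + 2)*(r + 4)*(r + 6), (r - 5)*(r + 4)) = r + 4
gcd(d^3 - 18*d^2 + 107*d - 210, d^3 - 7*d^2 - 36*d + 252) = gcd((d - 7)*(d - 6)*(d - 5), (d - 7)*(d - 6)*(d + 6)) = d^2 - 13*d + 42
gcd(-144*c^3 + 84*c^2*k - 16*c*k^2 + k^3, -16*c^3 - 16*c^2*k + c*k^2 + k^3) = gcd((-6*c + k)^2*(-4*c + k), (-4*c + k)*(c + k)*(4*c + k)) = 4*c - k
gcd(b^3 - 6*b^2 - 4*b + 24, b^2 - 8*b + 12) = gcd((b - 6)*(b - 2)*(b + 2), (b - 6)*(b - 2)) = b^2 - 8*b + 12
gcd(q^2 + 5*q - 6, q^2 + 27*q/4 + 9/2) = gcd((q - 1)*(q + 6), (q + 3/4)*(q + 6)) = q + 6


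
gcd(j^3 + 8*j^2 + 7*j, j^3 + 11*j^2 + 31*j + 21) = j^2 + 8*j + 7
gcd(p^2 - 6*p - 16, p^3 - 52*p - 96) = p^2 - 6*p - 16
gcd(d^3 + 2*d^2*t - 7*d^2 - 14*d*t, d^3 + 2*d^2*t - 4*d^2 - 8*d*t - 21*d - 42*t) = d^2 + 2*d*t - 7*d - 14*t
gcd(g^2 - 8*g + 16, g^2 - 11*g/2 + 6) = g - 4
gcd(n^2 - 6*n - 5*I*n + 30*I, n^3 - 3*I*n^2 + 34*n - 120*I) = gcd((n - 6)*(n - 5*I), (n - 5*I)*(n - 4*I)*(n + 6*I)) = n - 5*I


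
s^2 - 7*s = s*(s - 7)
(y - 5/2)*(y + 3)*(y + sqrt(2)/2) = y^3 + y^2/2 + sqrt(2)*y^2/2 - 15*y/2 + sqrt(2)*y/4 - 15*sqrt(2)/4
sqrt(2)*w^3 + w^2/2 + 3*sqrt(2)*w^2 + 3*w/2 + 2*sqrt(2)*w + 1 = (w + 1)*(w + 2)*(sqrt(2)*w + 1/2)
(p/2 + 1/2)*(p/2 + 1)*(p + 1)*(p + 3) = p^4/4 + 7*p^3/4 + 17*p^2/4 + 17*p/4 + 3/2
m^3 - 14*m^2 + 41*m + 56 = (m - 8)*(m - 7)*(m + 1)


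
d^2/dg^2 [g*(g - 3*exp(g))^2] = -6*g^2*exp(g) + 36*g*exp(2*g) - 24*g*exp(g) + 6*g + 36*exp(2*g) - 12*exp(g)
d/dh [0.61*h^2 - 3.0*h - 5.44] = 1.22*h - 3.0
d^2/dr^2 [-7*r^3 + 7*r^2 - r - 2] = 14 - 42*r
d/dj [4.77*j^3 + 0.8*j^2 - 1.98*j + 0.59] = 14.31*j^2 + 1.6*j - 1.98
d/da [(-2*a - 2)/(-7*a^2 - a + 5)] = 2*(7*a^2 + a - (a + 1)*(14*a + 1) - 5)/(7*a^2 + a - 5)^2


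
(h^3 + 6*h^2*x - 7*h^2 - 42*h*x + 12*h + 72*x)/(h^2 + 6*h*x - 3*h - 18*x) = h - 4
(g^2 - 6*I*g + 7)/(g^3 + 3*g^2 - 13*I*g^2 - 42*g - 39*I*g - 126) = (g + I)/(g^2 + g*(3 - 6*I) - 18*I)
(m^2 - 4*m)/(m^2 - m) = (m - 4)/(m - 1)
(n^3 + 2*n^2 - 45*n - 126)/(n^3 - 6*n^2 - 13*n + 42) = (n + 6)/(n - 2)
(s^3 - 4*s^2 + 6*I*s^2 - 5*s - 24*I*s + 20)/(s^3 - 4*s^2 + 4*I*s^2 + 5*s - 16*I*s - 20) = (s + I)/(s - I)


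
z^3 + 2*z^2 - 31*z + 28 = (z - 4)*(z - 1)*(z + 7)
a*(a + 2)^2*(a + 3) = a^4 + 7*a^3 + 16*a^2 + 12*a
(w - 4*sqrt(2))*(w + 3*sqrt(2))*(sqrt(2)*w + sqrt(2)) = sqrt(2)*w^3 - 2*w^2 + sqrt(2)*w^2 - 24*sqrt(2)*w - 2*w - 24*sqrt(2)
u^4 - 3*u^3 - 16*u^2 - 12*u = u*(u - 6)*(u + 1)*(u + 2)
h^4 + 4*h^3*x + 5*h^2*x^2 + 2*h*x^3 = h*(h + x)^2*(h + 2*x)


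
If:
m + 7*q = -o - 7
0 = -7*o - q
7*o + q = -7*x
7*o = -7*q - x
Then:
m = -7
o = 0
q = 0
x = 0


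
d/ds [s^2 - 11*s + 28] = 2*s - 11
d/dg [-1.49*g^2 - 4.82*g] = -2.98*g - 4.82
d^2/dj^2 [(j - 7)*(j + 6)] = 2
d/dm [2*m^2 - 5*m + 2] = 4*m - 5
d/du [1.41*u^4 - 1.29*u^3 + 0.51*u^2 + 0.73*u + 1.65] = 5.64*u^3 - 3.87*u^2 + 1.02*u + 0.73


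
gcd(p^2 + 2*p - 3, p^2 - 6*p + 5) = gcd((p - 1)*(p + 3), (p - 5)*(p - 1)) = p - 1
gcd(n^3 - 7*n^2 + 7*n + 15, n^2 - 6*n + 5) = n - 5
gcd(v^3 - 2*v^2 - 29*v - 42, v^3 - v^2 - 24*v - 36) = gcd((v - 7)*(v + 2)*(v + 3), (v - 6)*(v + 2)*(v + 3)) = v^2 + 5*v + 6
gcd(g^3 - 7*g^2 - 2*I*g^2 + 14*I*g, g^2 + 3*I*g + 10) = g - 2*I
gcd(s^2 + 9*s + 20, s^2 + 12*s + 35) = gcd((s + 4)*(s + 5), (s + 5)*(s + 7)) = s + 5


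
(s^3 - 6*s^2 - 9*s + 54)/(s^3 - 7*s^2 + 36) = (s + 3)/(s + 2)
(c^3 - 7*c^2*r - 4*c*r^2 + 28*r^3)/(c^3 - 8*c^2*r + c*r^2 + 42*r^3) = (-c + 2*r)/(-c + 3*r)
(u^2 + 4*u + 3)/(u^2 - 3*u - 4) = (u + 3)/(u - 4)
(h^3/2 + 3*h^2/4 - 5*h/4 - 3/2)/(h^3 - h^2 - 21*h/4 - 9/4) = (-2*h^3 - 3*h^2 + 5*h + 6)/(-4*h^3 + 4*h^2 + 21*h + 9)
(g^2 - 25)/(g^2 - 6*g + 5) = (g + 5)/(g - 1)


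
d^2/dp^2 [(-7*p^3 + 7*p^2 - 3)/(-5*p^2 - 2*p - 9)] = 2*(-217*p^3 + 1548*p^2 + 1791*p - 690)/(125*p^6 + 150*p^5 + 735*p^4 + 548*p^3 + 1323*p^2 + 486*p + 729)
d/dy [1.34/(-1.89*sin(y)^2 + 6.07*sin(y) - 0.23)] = (5.0652*sin(y) - 8.1338)*cos(y)/(1.89*sin(y)^2 - 6.07*sin(y) + 0.23)^2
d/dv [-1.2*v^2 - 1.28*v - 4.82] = -2.4*v - 1.28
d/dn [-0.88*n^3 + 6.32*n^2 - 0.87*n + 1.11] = -2.64*n^2 + 12.64*n - 0.87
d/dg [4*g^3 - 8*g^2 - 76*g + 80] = 12*g^2 - 16*g - 76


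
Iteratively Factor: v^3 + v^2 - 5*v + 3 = (v - 1)*(v^2 + 2*v - 3) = (v - 1)^2*(v + 3)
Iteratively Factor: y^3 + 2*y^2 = (y)*(y^2 + 2*y) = y^2*(y + 2)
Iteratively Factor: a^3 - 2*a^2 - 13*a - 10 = (a + 2)*(a^2 - 4*a - 5) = (a - 5)*(a + 2)*(a + 1)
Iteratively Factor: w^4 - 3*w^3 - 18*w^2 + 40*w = (w)*(w^3 - 3*w^2 - 18*w + 40) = w*(w - 5)*(w^2 + 2*w - 8) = w*(w - 5)*(w + 4)*(w - 2)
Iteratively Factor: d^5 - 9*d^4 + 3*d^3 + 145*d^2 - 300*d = (d - 5)*(d^4 - 4*d^3 - 17*d^2 + 60*d) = (d - 5)*(d - 3)*(d^3 - d^2 - 20*d) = (d - 5)*(d - 3)*(d + 4)*(d^2 - 5*d) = d*(d - 5)*(d - 3)*(d + 4)*(d - 5)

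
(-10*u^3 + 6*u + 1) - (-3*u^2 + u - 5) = -10*u^3 + 3*u^2 + 5*u + 6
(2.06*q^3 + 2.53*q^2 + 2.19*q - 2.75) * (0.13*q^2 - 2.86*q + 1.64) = 0.2678*q^5 - 5.5627*q^4 - 3.5727*q^3 - 2.4717*q^2 + 11.4566*q - 4.51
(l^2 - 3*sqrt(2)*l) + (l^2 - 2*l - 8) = 2*l^2 - 3*sqrt(2)*l - 2*l - 8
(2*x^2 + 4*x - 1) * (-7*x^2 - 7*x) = -14*x^4 - 42*x^3 - 21*x^2 + 7*x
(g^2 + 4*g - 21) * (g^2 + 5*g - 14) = g^4 + 9*g^3 - 15*g^2 - 161*g + 294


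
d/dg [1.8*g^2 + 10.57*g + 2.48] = 3.6*g + 10.57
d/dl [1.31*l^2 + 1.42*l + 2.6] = 2.62*l + 1.42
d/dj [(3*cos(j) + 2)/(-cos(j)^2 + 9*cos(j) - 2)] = (-3*cos(j)^2 - 4*cos(j) + 24)*sin(j)/(sin(j)^2 + 9*cos(j) - 3)^2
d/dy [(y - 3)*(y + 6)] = 2*y + 3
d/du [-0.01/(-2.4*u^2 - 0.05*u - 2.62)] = (-0.048*u - 0.0005)/(2.4*u^2 + 0.05*u + 2.62)^2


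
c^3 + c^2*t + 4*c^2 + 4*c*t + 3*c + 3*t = (c + 1)*(c + 3)*(c + t)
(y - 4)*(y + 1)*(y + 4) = y^3 + y^2 - 16*y - 16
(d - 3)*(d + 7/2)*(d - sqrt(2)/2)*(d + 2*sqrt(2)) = d^4 + d^3/2 + 3*sqrt(2)*d^3/2 - 25*d^2/2 + 3*sqrt(2)*d^2/4 - 63*sqrt(2)*d/4 - d + 21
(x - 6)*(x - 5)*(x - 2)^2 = x^4 - 15*x^3 + 78*x^2 - 164*x + 120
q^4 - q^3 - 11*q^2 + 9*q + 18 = (q - 3)*(q - 2)*(q + 1)*(q + 3)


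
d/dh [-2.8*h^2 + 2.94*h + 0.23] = 2.94 - 5.6*h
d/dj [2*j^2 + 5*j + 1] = 4*j + 5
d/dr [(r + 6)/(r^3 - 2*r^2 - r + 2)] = (r^3 - 2*r^2 - r + (r + 6)*(-3*r^2 + 4*r + 1) + 2)/(r^3 - 2*r^2 - r + 2)^2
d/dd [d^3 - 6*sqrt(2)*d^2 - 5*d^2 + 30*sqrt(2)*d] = 3*d^2 - 12*sqrt(2)*d - 10*d + 30*sqrt(2)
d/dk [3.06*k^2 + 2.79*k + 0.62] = 6.12*k + 2.79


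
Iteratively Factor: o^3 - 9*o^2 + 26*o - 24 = (o - 2)*(o^2 - 7*o + 12) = (o - 3)*(o - 2)*(o - 4)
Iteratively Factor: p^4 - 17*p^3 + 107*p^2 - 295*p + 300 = (p - 4)*(p^3 - 13*p^2 + 55*p - 75) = (p - 4)*(p - 3)*(p^2 - 10*p + 25) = (p - 5)*(p - 4)*(p - 3)*(p - 5)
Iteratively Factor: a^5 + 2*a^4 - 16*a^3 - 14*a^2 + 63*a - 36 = (a - 3)*(a^4 + 5*a^3 - a^2 - 17*a + 12) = (a - 3)*(a + 3)*(a^3 + 2*a^2 - 7*a + 4) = (a - 3)*(a + 3)*(a + 4)*(a^2 - 2*a + 1) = (a - 3)*(a - 1)*(a + 3)*(a + 4)*(a - 1)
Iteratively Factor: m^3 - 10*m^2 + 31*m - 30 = (m - 5)*(m^2 - 5*m + 6) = (m - 5)*(m - 2)*(m - 3)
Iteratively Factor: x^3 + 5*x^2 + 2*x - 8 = (x + 4)*(x^2 + x - 2) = (x - 1)*(x + 4)*(x + 2)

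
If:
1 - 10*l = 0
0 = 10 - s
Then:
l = 1/10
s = 10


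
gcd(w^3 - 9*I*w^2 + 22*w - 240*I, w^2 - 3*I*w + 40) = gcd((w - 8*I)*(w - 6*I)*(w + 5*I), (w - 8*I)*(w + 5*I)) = w^2 - 3*I*w + 40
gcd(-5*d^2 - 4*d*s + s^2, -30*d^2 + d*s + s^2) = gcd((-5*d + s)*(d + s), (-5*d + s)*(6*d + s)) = -5*d + s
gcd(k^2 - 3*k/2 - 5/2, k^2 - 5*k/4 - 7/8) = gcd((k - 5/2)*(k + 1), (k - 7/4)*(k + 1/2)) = 1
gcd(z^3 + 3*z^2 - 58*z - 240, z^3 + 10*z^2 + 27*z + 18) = z + 6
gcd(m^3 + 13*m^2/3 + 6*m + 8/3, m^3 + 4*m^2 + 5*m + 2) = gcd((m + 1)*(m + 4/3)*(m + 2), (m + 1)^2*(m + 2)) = m^2 + 3*m + 2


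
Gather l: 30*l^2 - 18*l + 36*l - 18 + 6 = 30*l^2 + 18*l - 12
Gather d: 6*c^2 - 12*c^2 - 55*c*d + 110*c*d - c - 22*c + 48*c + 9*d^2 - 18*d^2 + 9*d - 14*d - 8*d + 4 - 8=-6*c^2 + 25*c - 9*d^2 + d*(55*c - 13) - 4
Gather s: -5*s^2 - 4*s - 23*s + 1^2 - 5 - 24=-5*s^2 - 27*s - 28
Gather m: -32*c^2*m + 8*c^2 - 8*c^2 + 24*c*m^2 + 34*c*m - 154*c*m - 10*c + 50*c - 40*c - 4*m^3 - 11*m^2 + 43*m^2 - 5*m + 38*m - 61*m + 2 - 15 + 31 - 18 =-4*m^3 + m^2*(24*c + 32) + m*(-32*c^2 - 120*c - 28)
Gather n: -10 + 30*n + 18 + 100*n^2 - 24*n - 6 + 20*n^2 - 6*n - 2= 120*n^2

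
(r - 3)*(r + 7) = r^2 + 4*r - 21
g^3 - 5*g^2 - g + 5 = (g - 5)*(g - 1)*(g + 1)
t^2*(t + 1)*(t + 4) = t^4 + 5*t^3 + 4*t^2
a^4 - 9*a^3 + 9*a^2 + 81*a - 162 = (a - 6)*(a - 3)^2*(a + 3)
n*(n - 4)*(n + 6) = n^3 + 2*n^2 - 24*n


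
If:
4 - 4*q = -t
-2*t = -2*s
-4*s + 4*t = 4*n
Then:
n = 0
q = t/4 + 1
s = t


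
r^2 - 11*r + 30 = (r - 6)*(r - 5)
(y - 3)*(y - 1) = y^2 - 4*y + 3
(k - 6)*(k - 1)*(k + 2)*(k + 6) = k^4 + k^3 - 38*k^2 - 36*k + 72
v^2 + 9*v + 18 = (v + 3)*(v + 6)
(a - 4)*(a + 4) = a^2 - 16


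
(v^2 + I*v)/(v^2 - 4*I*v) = (v + I)/(v - 4*I)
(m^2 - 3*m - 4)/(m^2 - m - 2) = (m - 4)/(m - 2)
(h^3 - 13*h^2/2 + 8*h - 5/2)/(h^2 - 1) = (2*h^2 - 11*h + 5)/(2*(h + 1))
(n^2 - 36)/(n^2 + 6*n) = (n - 6)/n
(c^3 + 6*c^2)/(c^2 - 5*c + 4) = c^2*(c + 6)/(c^2 - 5*c + 4)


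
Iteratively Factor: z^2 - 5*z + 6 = (z - 3)*(z - 2)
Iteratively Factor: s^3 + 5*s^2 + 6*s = (s + 2)*(s^2 + 3*s) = (s + 2)*(s + 3)*(s)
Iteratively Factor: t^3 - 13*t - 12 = (t + 3)*(t^2 - 3*t - 4) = (t + 1)*(t + 3)*(t - 4)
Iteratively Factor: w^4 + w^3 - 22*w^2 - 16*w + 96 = (w + 4)*(w^3 - 3*w^2 - 10*w + 24) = (w - 4)*(w + 4)*(w^2 + w - 6) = (w - 4)*(w - 2)*(w + 4)*(w + 3)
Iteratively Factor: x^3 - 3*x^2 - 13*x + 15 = (x - 5)*(x^2 + 2*x - 3) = (x - 5)*(x + 3)*(x - 1)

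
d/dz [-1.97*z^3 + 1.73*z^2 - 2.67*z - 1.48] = -5.91*z^2 + 3.46*z - 2.67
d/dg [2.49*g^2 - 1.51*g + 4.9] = 4.98*g - 1.51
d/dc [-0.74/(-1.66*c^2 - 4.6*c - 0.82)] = (-2.4568*c - 3.404)/(1.66*c^2 + 4.6*c + 0.82)^2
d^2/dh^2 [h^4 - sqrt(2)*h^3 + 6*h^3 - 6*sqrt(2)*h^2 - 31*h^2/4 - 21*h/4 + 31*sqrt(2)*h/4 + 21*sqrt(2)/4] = 12*h^2 - 6*sqrt(2)*h + 36*h - 12*sqrt(2) - 31/2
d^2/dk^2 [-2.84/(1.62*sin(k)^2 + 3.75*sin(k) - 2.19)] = (29.813184*sin(k)^4 + 51.759*sin(k)^3 + 35.520732*sin(k)^2 - 80.1945*sin(k) - 100.026504)/(1.62*sin(k)^2 + 3.75*sin(k) - 2.19)^3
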